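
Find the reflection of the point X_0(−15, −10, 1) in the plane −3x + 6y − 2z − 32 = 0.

With n = (−3, 6, −2), the signed offset is (n·X_0 − 32)/|n|² = -49/49 = -1.
X_0' = X_0 − 2t·n = (−15, −10, 1) − (-2)·(−3, 6, −2) = (−21, 2, −3).

(-21, 2, -3)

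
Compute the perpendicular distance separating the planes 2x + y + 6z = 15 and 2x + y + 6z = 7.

Both planes have normal n = (2, 1, 6), |n| = √41. Any point on the first plane is at distance |7 − 15|/|n| = 8/√41 from the second.

8√41/41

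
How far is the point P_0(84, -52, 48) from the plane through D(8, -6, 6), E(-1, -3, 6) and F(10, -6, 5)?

DE = (-9, 3, 0) and DF = (2, 0, -1), so a normal is n = DE × DF = (-3, -9, -6).
Then n·(84, -52, 48) - (-6) = -66.
|n| = √(9 + 81 + 36) = 3√14, so the distance is |-66|/(3√14) = 22/√14.

11√14/7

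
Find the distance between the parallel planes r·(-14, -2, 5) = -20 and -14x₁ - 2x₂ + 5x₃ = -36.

16/15

With common normal n = (-14, -2, 5) (|n| = 15), the distance is |(-20) − (-36)|/|n| = 16/15.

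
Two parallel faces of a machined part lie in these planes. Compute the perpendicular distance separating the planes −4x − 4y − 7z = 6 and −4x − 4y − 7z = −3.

1

With common normal n = (−4, −4, −7) (|n| = 9), the distance is |6 − (-3)|/|n| = 9/9 = 1.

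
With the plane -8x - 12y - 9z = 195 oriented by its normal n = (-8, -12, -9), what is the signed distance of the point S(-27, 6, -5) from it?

-6/17

n·S − 195 = -6.
|n| = 17, so the signed distance is -6/17.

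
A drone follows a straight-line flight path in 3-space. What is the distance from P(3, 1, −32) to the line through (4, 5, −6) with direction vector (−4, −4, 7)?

Direction vector d = (−4, −4, 7).
AP = (−1, −4, −26); AP·d = -162, |AP|² = 693, |d|² = 81.
distance² = |AP|² − (AP·d)²/|d|² = 693 − 26244/81 = 369, so the distance is 3√41.

3√41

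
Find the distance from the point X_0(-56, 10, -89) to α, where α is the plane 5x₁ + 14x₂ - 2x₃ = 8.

2

n = (5, 14, -2); n·P − 8 = 30; |n| = 15; distance = 30/15 = 2.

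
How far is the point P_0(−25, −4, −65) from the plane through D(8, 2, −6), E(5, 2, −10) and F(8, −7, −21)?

DE = (−3, 0, −4) and DF = (0, −9, −15), so a normal is n = DE × DF = (−36, −45, 27).
Then n·(−25, −4, −65) − (−540) = −135.
|n| = √(1296 + 2025 + 729) = 45√2, so the distance is |-135|/(45√2) = 3/√2.

3√2/2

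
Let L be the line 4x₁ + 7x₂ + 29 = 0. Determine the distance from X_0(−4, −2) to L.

d = |4·(-4) + 7·(-2) − (-29)| / √(16 + 49) = |-1|/√65 = √65/65.

√65/65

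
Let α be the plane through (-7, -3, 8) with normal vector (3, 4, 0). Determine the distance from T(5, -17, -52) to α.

4

The plane has equation n·(r − (-7, -3, 8)) = 0, i.e. n·r = -33.
Then n·(5, -17, -52) - (-33) = -20.
|n| = √(9 + 16 + 0) = 5, so the distance is |-20|/5 = 4.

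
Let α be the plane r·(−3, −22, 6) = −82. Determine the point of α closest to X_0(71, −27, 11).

n = (−3, −22, 6), |n|² = 529, and n·X_0 − (-82) = 529.
t = 529/529 = 1, so the foot is X_0 − t·n = (71, −27, 11) − 1·(−3, −22, 6) = (74, −5, 5).

(74, -5, 5)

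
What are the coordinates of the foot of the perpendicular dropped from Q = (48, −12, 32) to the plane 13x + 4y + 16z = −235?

(9, -24, -16)

The perpendicular from Q has direction n = (13, 4, 16): r = (48, −12, 32) + μ(13, 4, 16).
Substitute into the plane: n·(Q + μn) = -235 gives 1088 + 441μ = -235, so μ = -3.
Foot = (48, −12, 32) + (-3)·(13, 4, 16) = (9, −24, −16).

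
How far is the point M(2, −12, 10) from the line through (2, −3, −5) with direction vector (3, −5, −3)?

3√34

Direction vector d = (3, −5, −3).
AP = (0, −9, 15); AP·d = 0, |AP|² = 306, |d|² = 43.
distance² = |AP|² − (AP·d)²/|d|² = 306 − 0/43 = 306, so the distance is 3√34.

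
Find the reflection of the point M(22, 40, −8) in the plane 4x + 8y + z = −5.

With n = (4, 8, 1), the signed offset is (n·M − (-5))/|n|² = 405/81 = 5.
M' = M − 2t·n = (22, 40, −8) − 10·(4, 8, 1) = (−18, −40, −18).

(-18, -40, -18)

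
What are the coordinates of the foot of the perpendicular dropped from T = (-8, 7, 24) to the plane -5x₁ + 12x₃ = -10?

(2, 7, 0)

The perpendicular from T has direction n = (-5, 0, 12): r = (-8, 7, 24) + λ(-5, 0, 12).
Substitute into the plane: n·(T + λn) = -10 gives 328 + 169λ = -10, so λ = -2.
Foot = (-8, 7, 24) + (-2)·(-5, 0, 12) = (2, 7, 0).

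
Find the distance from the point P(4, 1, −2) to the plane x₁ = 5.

1

d = |1·4 − 5| / √(1 + 0 + 0) = |-1| / 1 = 1.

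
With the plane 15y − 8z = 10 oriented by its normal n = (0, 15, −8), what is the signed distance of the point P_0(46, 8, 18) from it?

-2

n·P_0 − 10 = -34.
|n| = 17, so the signed distance is -34/17 = -2.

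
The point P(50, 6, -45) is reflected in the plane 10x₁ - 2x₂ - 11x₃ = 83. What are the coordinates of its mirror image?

(-30, 22, 43)

With n = (10, -2, -11), the signed offset is (n·P − 83)/|n|² = 900/225 = 4.
P' = P − 2t·n = (50, 6, -45) − 8·(10, -2, -11) = (-30, 22, 43).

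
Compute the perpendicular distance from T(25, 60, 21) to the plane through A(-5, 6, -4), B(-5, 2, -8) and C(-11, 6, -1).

AB = (0, -4, -4) and AC = (-6, 0, 3), so a normal is n = AB × AC = (-12, 24, -24).
n = (-12, 24, -24); n·P − 300 = 336; |n| = 36; distance = 336/36 = 28/3.

28/3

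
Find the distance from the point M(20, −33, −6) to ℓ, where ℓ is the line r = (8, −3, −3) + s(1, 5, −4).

Direction vector d = (1, 5, −4).
AP = (12, −30, −3); AP·d = -126, |AP|² = 1053, |d|² = 42.
distance² = |AP|² − (AP·d)²/|d|² = 1053 − 15876/42 = 675, so the distance is 15√3.

15√3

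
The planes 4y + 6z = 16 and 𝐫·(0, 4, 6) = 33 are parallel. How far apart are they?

Both planes have normal n = (0, 4, 6), |n| = 2√13. Any point on the first plane is at distance |33 − 16|/|n| = 17/(2√13) from the second.

17√13/26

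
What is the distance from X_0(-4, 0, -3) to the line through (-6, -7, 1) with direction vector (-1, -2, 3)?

√13

Direction vector d = (-1, -2, 3).
AP = (2, 7, -4); AP·d = -28, |AP|² = 69, |d|² = 14.
distance² = |AP|² − (AP·d)²/|d|² = 69 − 784/14 = 13, so the distance is √13.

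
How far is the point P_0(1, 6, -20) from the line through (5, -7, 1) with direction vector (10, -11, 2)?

√401

Direction vector d = (10, -11, 2).
AP = (-4, 13, -21); AP·d = -225, |AP|² = 626, |d|² = 225.
distance² = |AP|² − (AP·d)²/|d|² = 626 − 50625/225 = 401, so the distance is √401.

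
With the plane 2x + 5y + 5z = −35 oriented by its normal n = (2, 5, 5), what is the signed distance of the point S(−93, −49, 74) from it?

-26/(3√6)

n·S − (-35) = -26.
|n| = 3√6, so the signed distance is -26/(3√6).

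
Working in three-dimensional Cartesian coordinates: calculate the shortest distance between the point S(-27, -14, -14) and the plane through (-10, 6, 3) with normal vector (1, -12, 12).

19/17

The plane has equation n·(r − (-10, 6, 3)) = 0, i.e. n·r = -46.
Then n·(-27, -14, -14) - (-46) = 19.
|n| = √(1 + 144 + 144) = 17, so the distance is |19|/17 = 19/17.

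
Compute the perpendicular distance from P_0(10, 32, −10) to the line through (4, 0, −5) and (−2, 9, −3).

A direction vector is d = (−6, 9, 2).
AP = (6, 32, −5); AP·d = 242, |AP|² = 1085, |d|² = 121.
distance² = |AP|² − (AP·d)²/|d|² = 1085 − 58564/121 = 601, so the distance is √601.

√601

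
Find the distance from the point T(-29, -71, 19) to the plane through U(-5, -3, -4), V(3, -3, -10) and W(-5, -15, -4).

4

UV = (8, 0, -6) and UW = (0, -12, 0), so a normal is n = UV × UW = (-72, 0, -96).
Then n·(-29, -71, 19) - 744 = -480.
|n| = √(5184 + 0 + 9216) = 120, so the distance is |-480|/120 = 4.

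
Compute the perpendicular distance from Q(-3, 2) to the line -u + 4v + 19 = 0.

30/√17

The normal to the line is n = (-1, 4) with |n| = √17.
|n·Q − (-19)| = |11 − (-19)| = 30, so the distance is 30/√17.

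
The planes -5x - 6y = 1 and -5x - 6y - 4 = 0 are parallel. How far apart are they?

Both planes have normal n = (-5, -6, 0), |n| = √61. Any point on the first plane is at distance |4 − 1|/|n| = 3/√61 from the second.

3√61/61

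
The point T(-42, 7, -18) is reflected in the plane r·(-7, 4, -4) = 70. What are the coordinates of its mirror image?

(14, -25, 14)

With n = (-7, 4, -4), the signed offset is (n·T − 70)/|n|² = 324/81 = 4.
T' = T − 2t·n = (-42, 7, -18) − 8·(-7, 4, -4) = (14, -25, 14).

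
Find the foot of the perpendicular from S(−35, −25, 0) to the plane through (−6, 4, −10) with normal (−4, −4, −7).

The perpendicular from S has direction n = (−4, −4, −7): r = (−35, −25, 0) + λ(−4, −4, −7).
Substitute into the plane: n·(S + λn) = 78 gives 240 + 81λ = 78, so λ = -2.
Foot = (−35, −25, 0) + (-2)·(−4, −4, −7) = (−27, −17, 14).

(-27, -17, 14)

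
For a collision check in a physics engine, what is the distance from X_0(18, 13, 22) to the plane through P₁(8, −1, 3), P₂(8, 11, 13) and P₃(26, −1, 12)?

P₁P₂ = (0, 12, 10) and P₁P₃ = (18, 0, 9), so a normal is n = P₁P₂ × P₁P₃ = (108, 180, −216).
Then n·(18, 13, 22) − 36 = −504.
|n| = √(11664 + 32400 + 46656) = 36√70, so the distance is |-504|/(36√70) = √70/5.

√70/5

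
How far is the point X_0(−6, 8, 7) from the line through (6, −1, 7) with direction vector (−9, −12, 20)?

15

Direction vector d = (−9, −12, 20).
AP = (−12, 9, 0); AP·d = 0, |AP|² = 225, |d|² = 625.
distance² = |AP|² − (AP·d)²/|d|² = 225 − 0/625 = 225, so the distance is 15.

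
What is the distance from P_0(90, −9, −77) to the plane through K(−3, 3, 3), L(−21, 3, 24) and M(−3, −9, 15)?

KL = (−18, 0, 21) and KM = (0, −12, 12), so a normal is n = KL × KM = (252, 216, 216).
Then n·(90, −9, −77) − 540 = 3564.
|n| = √(63504 + 46656 + 46656) = 396, so the distance is |3564|/396 = 9.

9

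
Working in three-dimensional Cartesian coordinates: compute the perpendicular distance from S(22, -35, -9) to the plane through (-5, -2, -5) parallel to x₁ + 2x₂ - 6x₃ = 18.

15√41/41

Parallel planes share the normal n = (1, 2, -6); since (-5, -2, -5) lies on the plane, its equation is x₁ + 2x₂ - 6x₃ = 21.
Then n·(22, -35, -9) - 21 = -15.
|n| = √(1 + 4 + 36) = √41, so the distance is |-15|/√41 = 15√41/41.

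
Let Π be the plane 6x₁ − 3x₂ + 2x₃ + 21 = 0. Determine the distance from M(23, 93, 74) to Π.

4

Normal vector n = (6, −3, 2), and n·(23, 93, 74) − (−21) = 28.
|n| = √(36 + 9 + 4) = 7, so the distance is |28|/7 = 4.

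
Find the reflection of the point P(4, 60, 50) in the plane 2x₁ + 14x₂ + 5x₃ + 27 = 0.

With n = (2, 14, 5), the signed offset is (n·P − (-27))/|n|² = 1125/225 = 5.
P' = P − 2t·n = (4, 60, 50) − 10·(2, 14, 5) = (−16, −80, 0).

(-16, -80, 0)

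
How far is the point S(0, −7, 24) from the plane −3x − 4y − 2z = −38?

18/√29

n = (−3, −4, −2); n·P − (-38) = 18; |n| = √29; distance = 18/√29 = 18√29/29.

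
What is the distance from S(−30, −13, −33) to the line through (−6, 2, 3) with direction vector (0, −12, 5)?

Direction vector d = (0, −12, 5).
AP = (−24, −15, −36), and AP × d = (−507, 120, 288).
|AP × d|² = 354393 and |d|² = 169, so the distance is √(354393/169) = √2097 = 3√233.

3√233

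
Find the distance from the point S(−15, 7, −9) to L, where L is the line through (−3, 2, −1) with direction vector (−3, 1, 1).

√134

Direction vector d = (−3, 1, 1).
AP = (−12, 5, −8); AP·d = 33, |AP|² = 233, |d|² = 11.
distance² = |AP|² − (AP·d)²/|d|² = 233 − 1089/11 = 134, so the distance is √134.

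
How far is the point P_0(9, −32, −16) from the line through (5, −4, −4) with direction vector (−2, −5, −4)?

4√14

Direction vector d = (−2, −5, −4).
AP = (4, −28, −12); AP·d = 180, |AP|² = 944, |d|² = 45.
distance² = |AP|² − (AP·d)²/|d|² = 944 − 32400/45 = 224, so the distance is 4√14.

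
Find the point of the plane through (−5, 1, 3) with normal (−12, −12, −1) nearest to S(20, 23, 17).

n = (−12, −12, −1), |n|² = 289, and n·S − 45 = -578.
t = -578/289 = -2, so the foot is S − t·n = (20, 23, 17) − (-2)·(−12, −12, −1) = (−4, −1, 15).

(-4, -1, 15)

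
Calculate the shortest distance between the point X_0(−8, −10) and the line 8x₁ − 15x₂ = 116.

d = |8·(-8) + (-15)·(-10) − 116| / √(64 + 225) = |-30|/17 = 30/17.

30/17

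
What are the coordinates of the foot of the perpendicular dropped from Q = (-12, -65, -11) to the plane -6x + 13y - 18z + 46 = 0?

The perpendicular from Q has direction n = (-6, 13, -18): r = (-12, -65, -11) + μ(-6, 13, -18).
Substitute into the plane: n·(Q + μn) = -46 gives -575 + 529μ = -46, so μ = 1.
Foot = (-12, -65, -11) + 1·(-6, 13, -18) = (-18, -52, -29).

(-18, -52, -29)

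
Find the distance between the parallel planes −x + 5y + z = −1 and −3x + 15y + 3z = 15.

Divide the second equation by 3 to match normals: −x + 5y + z = 5.
Both planes have normal n = (−1, 5, 1), |n| = 3√3. Any point on the first plane is at distance |5 − (-1)|/|n| = 6/(3√3) = 2/√3 from the second.

2/√3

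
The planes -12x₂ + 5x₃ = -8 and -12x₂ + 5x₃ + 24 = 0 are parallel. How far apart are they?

Both planes have normal n = (0, -12, 5), |n| = 13. Any point on the first plane is at distance |(-24) − (-8)|/|n| = 16/13 from the second.

16/13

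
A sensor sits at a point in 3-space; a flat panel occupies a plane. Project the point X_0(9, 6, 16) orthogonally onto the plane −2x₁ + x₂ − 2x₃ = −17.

n = (−2, 1, −2), |n|² = 9, and n·X_0 − (-17) = -27.
t = -27/9 = -3, so the foot is X_0 − t·n = (9, 6, 16) − (-3)·(−2, 1, −2) = (3, 9, 10).

(3, 9, 10)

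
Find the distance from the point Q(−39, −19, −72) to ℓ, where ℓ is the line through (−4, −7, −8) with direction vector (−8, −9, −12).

Direction vector d = (−8, −9, −12).
AP = (−35, −12, −64); AP·d = 1156, |AP|² = 5465, |d|² = 289.
distance² = |AP|² − (AP·d)²/|d|² = 5465 − 1336336/289 = 841, so the distance is 29.

29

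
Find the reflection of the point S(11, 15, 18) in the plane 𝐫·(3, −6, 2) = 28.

With n = (3, −6, 2), the signed offset is (n·S − 28)/|n|² = -49/49 = -1.
S' = S − 2t·n = (11, 15, 18) − (-2)·(3, −6, 2) = (17, 3, 22).

(17, 3, 22)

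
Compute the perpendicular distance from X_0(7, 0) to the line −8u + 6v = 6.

31/5

d = |(-8)·7 + 6·0 − 6| / √(64 + 36) = |-62|/10 = 31/5.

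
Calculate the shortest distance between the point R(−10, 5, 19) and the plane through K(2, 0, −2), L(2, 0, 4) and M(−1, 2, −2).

KL = (0, 0, 6) and KM = (−3, 2, 0), so a normal is n = KL × KM = (−12, −18, 0).
Then n·(−10, 5, 19) − (−24) = 54.
|n| = √(144 + 324 + 0) = 6√13, so the distance is |54|/(6√13) = 9√13/13.

9/√13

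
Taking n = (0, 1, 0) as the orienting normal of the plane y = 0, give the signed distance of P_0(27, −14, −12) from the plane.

n·P_0 − 0 = -14.
|n| = 1, so the signed distance is -14/1 = -14.

-14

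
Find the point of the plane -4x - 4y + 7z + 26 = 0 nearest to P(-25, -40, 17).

The perpendicular from P has direction n = (-4, -4, 7): r = (-25, -40, 17) + λ(-4, -4, 7).
Substitute into the plane: n·(P + λn) = -26 gives 379 + 81λ = -26, so λ = -5.
Foot = (-25, -40, 17) + (-5)·(-4, -4, 7) = (-5, -20, -18).

(-5, -20, -18)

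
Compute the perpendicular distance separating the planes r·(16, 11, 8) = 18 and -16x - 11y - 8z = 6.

8/7

Divide the second equation by -1 to match normals: 16x + 11y + 8z = -6.
With common normal n = (16, 11, 8) (|n| = 21), the distance is |18 − (-6)|/|n| = 24/21 = 8/7.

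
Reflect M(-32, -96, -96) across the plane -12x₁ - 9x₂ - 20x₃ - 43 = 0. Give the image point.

(88, -6, 104)

n = (-12, -9, -20), |n|² = 625, n·M − 43 = 3125, so t = 3125/625 = 5.
Foot F = M − 5·n = (28, -51, 4); the reflection is 2F − M = (88, -6, 104).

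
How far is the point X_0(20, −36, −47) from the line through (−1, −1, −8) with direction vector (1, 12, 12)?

√586

Direction vector d = (1, 12, 12).
AP = (21, −35, −39); AP·d = -867, |AP|² = 3187, |d|² = 289.
distance² = |AP|² − (AP·d)²/|d|² = 3187 − 751689/289 = 586, so the distance is √586.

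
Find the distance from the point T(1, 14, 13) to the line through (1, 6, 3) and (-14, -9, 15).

2√41

A direction vector is d = (-15, -15, 12).
AP = (0, 8, 10); AP·d = 0, |AP|² = 164, |d|² = 594.
distance² = |AP|² − (AP·d)²/|d|² = 164 − 0/594 = 164, so the distance is 2√41.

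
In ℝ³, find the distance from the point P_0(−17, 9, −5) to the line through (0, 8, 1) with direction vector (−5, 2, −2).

√29

Direction vector d = (−5, 2, −2).
AP = (−17, 1, −6); AP·d = 99, |AP|² = 326, |d|² = 33.
distance² = |AP|² − (AP·d)²/|d|² = 326 − 9801/33 = 29, so the distance is √29.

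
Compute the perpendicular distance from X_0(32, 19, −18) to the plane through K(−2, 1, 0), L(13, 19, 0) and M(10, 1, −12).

KL = (15, 18, 0) and KM = (12, 0, −12), so a normal is n = KL × KM = (−216, 180, −216).
d = |(-216)·32 + 180·19 + (-216)·(-18) − 612| / √(46656 + 32400 + 46656) = |-216| / (36√97) = 6/√97.

6√97/97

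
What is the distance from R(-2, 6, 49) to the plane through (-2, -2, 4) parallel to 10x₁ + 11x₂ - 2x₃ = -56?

2/15

Parallel planes share the normal n = (10, 11, -2); since (-2, -2, 4) lies on the plane, its equation is 10x₁ + 11x₂ - 2x₃ = -50.
Then n·(-2, 6, 49) - (-50) = -2.
|n| = √(100 + 121 + 4) = 15, so the distance is |-2|/15 = 2/15.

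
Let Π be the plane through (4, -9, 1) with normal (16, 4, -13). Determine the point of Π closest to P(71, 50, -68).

n = (16, 4, -13), |n|² = 441, and n·P − 15 = 2205.
t = 2205/441 = 5, so the foot is P − t·n = (71, 50, -68) − 5·(16, 4, -13) = (-9, 30, -3).

(-9, 30, -3)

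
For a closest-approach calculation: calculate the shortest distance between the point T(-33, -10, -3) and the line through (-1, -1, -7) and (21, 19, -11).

A direction vector is d = (22, 20, -4).
AP = (-32, -9, 4); AP·d = -900, |AP|² = 1121, |d|² = 900.
distance² = |AP|² − (AP·d)²/|d|² = 1121 − 810000/900 = 221, so the distance is √221.

√221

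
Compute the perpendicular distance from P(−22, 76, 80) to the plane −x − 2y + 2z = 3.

9

Normal vector n = (−1, −2, 2), and n·(−22, 76, 80) − 3 = 27.
|n| = √(1 + 4 + 4) = 3, so the distance is |27|/3 = 9.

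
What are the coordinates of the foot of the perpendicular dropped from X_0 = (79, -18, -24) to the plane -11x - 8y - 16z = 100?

The perpendicular from X_0 has direction n = (-11, -8, -16): r = (79, -18, -24) + μ(-11, -8, -16).
Substitute into the plane: n·(X_0 + μn) = 100 gives -341 + 441μ = 100, so μ = 1.
Foot = (79, -18, -24) + 1·(-11, -8, -16) = (68, -26, -40).

(68, -26, -40)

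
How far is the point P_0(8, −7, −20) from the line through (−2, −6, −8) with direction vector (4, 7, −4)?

Direction vector d = (4, 7, −4).
AP = (10, −1, −12), and AP × d = (88, −8, 74).
|AP × d|² = 13284 and |d|² = 81, so the distance is √(13284/81) = √164 = 2√41.

2√41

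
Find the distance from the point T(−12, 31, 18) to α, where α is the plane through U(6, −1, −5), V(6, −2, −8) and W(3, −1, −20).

17√35/35

UV = (0, −1, −3) and UW = (−3, 0, −15), so a normal is n = UV × UW = (15, 9, −3).
d = |15·(-12) + 9·31 + (-3)·18 − 96| / √(225 + 81 + 9) = |-51| / (3√35) = 17/√35.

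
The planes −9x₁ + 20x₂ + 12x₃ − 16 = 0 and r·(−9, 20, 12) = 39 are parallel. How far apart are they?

23/25

With common normal n = (−9, 20, 12) (|n| = 25), the distance is |16 − 39|/|n| = 23/25.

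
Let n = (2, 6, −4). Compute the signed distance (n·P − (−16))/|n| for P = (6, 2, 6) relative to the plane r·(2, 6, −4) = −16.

4√14/7

n·P − (-16) = 16.
|n| = 2√14, so the signed distance is 4√14/7.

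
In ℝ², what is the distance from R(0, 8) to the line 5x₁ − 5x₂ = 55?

d = |5·0 + (-5)·8 − 55| / √(25 + 25) = |-95|/(5√2) = 19√2/2.

19/√2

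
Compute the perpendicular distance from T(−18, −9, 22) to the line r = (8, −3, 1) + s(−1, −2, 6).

Direction vector d = (−1, −2, 6).
AP = (−26, −6, 21), and AP × d = (6, 135, 46).
|AP × d|² = 20377 and |d|² = 41, so the distance is √(20377/41) = √497.

√497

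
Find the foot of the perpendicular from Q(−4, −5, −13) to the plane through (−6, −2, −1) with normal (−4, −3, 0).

The perpendicular from Q has direction n = (−4, −3, 0): r = (−4, −5, −13) + λ(−4, −3, 0).
Substitute into the plane: n·(Q + λn) = 30 gives 31 + 25λ = 30, so λ = -1/25.
Foot = (−4, −5, −13) + (-1/25)·(−4, −3, 0) = (−96/25, −122/25, −13).

(-96/25, -122/25, -13)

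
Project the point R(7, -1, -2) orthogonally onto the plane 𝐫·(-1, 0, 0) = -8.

(8, -1, -2)

n = (-1, 0, 0), |n|² = 1, and n·R − (-8) = 1.
t = 1/1 = 1, so the foot is R − t·n = (7, -1, -2) − 1·(-1, 0, 0) = (8, -1, -2).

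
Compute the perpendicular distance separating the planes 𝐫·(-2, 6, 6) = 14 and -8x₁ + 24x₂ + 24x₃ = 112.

7/√19

Divide the second equation by 4 to match normals: -2x₁ + 6x₂ + 6x₃ = 28.
With common normal n = (-2, 6, 6) (|n| = 2√19), the distance is |14 − 28|/|n| = 14/(2√19) = 7√19/19.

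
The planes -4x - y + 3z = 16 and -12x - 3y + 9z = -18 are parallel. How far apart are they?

Divide the second equation by 3 to match normals: -4x - y + 3z = -6.
With common normal n = (-4, -1, 3) (|n| = √26), the distance is |16 − (-6)|/|n| = 22/√26 = 11√26/13.

22/√26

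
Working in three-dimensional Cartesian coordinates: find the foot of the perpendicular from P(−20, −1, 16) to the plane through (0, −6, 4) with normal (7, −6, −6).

The perpendicular from P has direction n = (7, −6, −6): r = (−20, −1, 16) + λ(7, −6, −6).
Substitute into the plane: n·(P + λn) = 12 gives -230 + 121λ = 12, so λ = 2.
Foot = (−20, −1, 16) + 2·(7, −6, −6) = (−6, −13, 4).

(-6, -13, 4)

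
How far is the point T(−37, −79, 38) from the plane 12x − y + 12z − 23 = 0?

4

d = |12·(-37) + (-1)·(-79) + 12·38 − 23| / √(144 + 1 + 144) = |68| / 17 = 4.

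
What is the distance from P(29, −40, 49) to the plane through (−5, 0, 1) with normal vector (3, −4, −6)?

26√61/61

The plane has equation n·(r − (−5, 0, 1)) = 0, i.e. n·r = -21.
Then n·(29, −40, 49) − (−21) = −26.
|n| = √(9 + 16 + 36) = √61, so the distance is |-26|/√61 = 26/√61.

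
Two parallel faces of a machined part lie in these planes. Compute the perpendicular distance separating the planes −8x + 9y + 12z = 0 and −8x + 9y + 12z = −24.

24/17

Both planes have normal n = (−8, 9, 12), |n| = 17. Any point on the first plane is at distance |(-24) − 0|/|n| = 24/17 from the second.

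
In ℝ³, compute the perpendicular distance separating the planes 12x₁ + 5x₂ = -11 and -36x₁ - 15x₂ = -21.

Divide the second equation by -3 to match normals: 12x₁ + 5x₂ = 7.
With common normal n = (12, 5, 0) (|n| = 13), the distance is |(-11) − 7|/|n| = 18/13.

18/13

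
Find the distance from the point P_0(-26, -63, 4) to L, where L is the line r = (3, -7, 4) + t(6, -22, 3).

Direction vector d = (6, -22, 3).
AP = (-29, -56, 0); AP·d = 1058, |AP|² = 3977, |d|² = 529.
distance² = |AP|² − (AP·d)²/|d|² = 3977 − 1119364/529 = 1861, so the distance is √1861.

√1861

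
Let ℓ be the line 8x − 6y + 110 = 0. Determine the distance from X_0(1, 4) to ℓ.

The normal to the line is n = (8, −6) with |n| = 10.
|n·X_0 − (-110)| = |-16 − (-110)| = 94, so the distance is 94/10 = 47/5.

47/5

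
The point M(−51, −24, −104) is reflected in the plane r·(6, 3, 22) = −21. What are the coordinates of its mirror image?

(9, 6, 116)

With n = (6, 3, 22), the signed offset is (n·M − (-21))/|n|² = -2645/529 = -5.
M' = M − 2t·n = (−51, −24, −104) − (-10)·(6, 3, 22) = (9, 6, 116).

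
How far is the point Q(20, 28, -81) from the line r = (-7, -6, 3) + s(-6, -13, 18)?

3√53

Direction vector d = (-6, -13, 18).
AP = (27, 34, -84), and AP × d = (-480, 18, -147).
|AP × d|² = 252333 and |d|² = 529, so the distance is √(252333/529) = √477 = 3√53.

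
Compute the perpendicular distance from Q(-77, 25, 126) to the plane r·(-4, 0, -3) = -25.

n = (-4, 0, -3); n·P − (-25) = -45; |n| = 5; distance = 45/5 = 9.

9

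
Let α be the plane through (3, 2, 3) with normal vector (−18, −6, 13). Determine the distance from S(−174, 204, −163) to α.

The plane has equation n·(r − (3, 2, 3)) = 0, i.e. n·r = -27.
n = (−18, −6, 13); n·P − (-27) = -184; |n| = 23; distance = 184/23 = 8.

8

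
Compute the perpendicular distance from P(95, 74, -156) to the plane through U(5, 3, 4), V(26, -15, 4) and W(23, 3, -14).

UV = (21, -18, 0) and UW = (18, 0, -18), so a normal is n = UV × UW = (324, 378, 324).
Then n·(95, 74, -156) - 4050 = 4158.
|n| = √(104976 + 142884 + 104976) = 594, so the distance is |4158|/594 = 7.

7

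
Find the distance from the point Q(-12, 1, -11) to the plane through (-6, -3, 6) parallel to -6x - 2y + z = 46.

11√41/41

Parallel planes share the normal n = (-6, -2, 1); since (-6, -3, 6) lies on the plane, its equation is -6x - 2y + z = 48.
n = (-6, -2, 1); n·P − 48 = 11; |n| = √41; distance = 11/√41.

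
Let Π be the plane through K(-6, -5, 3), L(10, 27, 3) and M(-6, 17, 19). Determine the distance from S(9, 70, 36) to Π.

KL = (16, 32, 0) and KM = (0, 22, 16), so a normal is n = KL × KM = (512, -256, 352).
Then n·(9, 70, 36) - (-736) = 96.
|n| = √(262144 + 65536 + 123904) = 672, so the distance is |96|/672 = 1/7.

1/7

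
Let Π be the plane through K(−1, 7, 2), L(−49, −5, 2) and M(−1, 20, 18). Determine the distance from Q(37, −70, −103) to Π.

KL = (−48, −12, 0) and KM = (0, 13, 16), so a normal is n = KL × KM = (−192, 768, −624).
Then n·(37, −70, −103) − 4320 = −912.
|n| = √(36864 + 589824 + 389376) = 1008, so the distance is |-912|/1008 = 19/21.

19/21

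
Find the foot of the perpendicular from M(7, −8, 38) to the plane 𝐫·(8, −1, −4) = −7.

(15, -9, 34)

n = (8, −1, −4), |n|² = 81, and n·M − (-7) = -81.
t = -81/81 = -1, so the foot is M − t·n = (7, −8, 38) − (-1)·(8, −1, −4) = (15, −9, 34).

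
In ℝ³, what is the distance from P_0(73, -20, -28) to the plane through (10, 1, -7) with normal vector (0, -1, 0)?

The plane has equation n·(r − (10, 1, -7)) = 0, i.e. n·r = -1.
d = |(-1)·(-20) − (-1)| / √(0 + 1 + 0) = |21| / 1 = 21.

21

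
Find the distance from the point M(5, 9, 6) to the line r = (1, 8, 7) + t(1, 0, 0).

Direction vector d = (1, 0, 0).
AP = (4, 1, −1), and AP × d = (0, −1, −1).
|AP × d|² = 2 and |d|² = 1, so the distance is √2.

√2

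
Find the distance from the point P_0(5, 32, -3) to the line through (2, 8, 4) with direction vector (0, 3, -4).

Direction vector d = (0, 3, -4).
AP = (3, 24, -7), and AP × d = (-75, 12, 9).
|AP × d|² = 5850 and |d|² = 25, so the distance is √(5850/25) = √234 = 3√26.

3√26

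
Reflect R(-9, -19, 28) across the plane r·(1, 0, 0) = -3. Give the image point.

(3, -19, 28)

n = (1, 0, 0), |n|² = 1, n·R − (-3) = -6, so t = -6/1 = -6.
Foot F = R − (-6)·n = (-3, -19, 28); the reflection is 2F − R = (3, -19, 28).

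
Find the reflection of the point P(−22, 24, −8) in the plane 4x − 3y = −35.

n = (4, −3, 0), |n|² = 25, n·P − (-35) = -125, so t = -125/25 = -5.
Foot F = P − (-5)·n = (−2, 9, −8); the reflection is 2F − P = (18, −6, −8).

(18, -6, -8)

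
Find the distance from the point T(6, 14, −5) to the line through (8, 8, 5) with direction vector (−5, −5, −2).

2√35

Direction vector d = (−5, −5, −2).
AP = (−2, 6, −10), and AP × d = (−62, 46, 40).
|AP × d|² = 7560 and |d|² = 54, so the distance is √(7560/54) = √140 = 2√35.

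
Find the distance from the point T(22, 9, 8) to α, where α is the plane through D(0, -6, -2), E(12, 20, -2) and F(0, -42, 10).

16/23

DE = (12, 26, 0) and DF = (0, -36, 12), so a normal is n = DE × DF = (312, -144, -432).
Then n·(22, 9, 8) - 1728 = 384.
|n| = √(97344 + 20736 + 186624) = 552, so the distance is |384|/552 = 16/23.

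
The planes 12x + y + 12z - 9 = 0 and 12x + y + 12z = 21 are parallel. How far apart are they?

With common normal n = (12, 1, 12) (|n| = 17), the distance is |9 − 21|/|n| = 12/17.

12/17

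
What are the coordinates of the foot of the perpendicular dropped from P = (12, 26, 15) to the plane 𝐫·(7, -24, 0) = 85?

n = (7, -24, 0), |n|² = 625, and n·P − 85 = -625.
t = -625/625 = -1, so the foot is P − t·n = (12, 26, 15) − (-1)·(7, -24, 0) = (19, 2, 15).

(19, 2, 15)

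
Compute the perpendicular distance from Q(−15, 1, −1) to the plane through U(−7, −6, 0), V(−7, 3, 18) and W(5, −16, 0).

UV = (0, 9, 18) and UW = (12, −10, 0), so a normal is n = UV × UW = (180, 216, −108).
Then n·(−15, 1, −1) − (−2556) = 180.
|n| = √(32400 + 46656 + 11664) = 36√70, so the distance is |180|/(36√70) = √70/14.

√70/14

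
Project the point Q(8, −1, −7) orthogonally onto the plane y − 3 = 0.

(8, 3, -7)

n = (0, 1, 0), |n|² = 1, and n·Q − 3 = -4.
t = -4/1 = -4, so the foot is Q − t·n = (8, −1, −7) − (-4)·(0, 1, 0) = (8, 3, −7).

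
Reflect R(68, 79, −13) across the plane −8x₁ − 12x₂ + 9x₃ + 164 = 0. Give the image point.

With n = (−8, −12, 9), the signed offset is (n·R − (-164))/|n|² = -1445/289 = -5.
R' = R − 2t·n = (68, 79, −13) − (-10)·(−8, −12, 9) = (−12, −41, 77).

(-12, -41, 77)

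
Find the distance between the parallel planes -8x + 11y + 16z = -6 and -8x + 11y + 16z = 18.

With common normal n = (-8, 11, 16) (|n| = 21), the distance is |(-6) − 18|/|n| = 24/21 = 8/7.

8/7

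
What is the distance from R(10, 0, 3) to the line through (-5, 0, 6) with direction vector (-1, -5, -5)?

3√26

Direction vector d = (-1, -5, -5).
AP = (15, 0, -3); AP·d = 0, |AP|² = 234, |d|² = 51.
distance² = |AP|² − (AP·d)²/|d|² = 234 − 0/51 = 234, so the distance is 3√26.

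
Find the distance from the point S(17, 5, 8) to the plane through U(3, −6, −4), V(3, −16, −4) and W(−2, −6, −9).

√2

UV = (0, −10, 0) and UW = (−5, 0, −5), so a normal is n = UV × UW = (50, 0, −50).
Then n·(17, 5, 8) − 350 = 100.
|n| = √(2500 + 0 + 2500) = 50√2, so the distance is |100|/(50√2) = √2.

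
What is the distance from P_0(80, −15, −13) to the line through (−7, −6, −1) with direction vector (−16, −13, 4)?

Direction vector d = (−16, −13, 4).
AP = (87, −9, −12); AP·d = -1323, |AP|² = 7794, |d|² = 441.
distance² = |AP|² − (AP·d)²/|d|² = 7794 − 1750329/441 = 3825, so the distance is 15√17.

15√17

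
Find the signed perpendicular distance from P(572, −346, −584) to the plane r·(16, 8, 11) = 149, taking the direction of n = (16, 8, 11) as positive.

-9

n·P − 149 = -189.
|n| = 21, so the signed distance is -189/21 = -9.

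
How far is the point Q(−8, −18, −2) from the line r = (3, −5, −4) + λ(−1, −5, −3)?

√154

Direction vector d = (−1, −5, −3).
AP = (−11, −13, 2), and AP × d = (49, −35, 42).
|AP × d|² = 5390 and |d|² = 35, so the distance is √(5390/35) = √154.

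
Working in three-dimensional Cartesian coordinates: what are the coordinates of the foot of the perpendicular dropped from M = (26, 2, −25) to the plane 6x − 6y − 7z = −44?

(8, 20, -4)

n = (6, −6, −7), |n|² = 121, and n·M − (-44) = 363.
t = 363/121 = 3, so the foot is M − t·n = (26, 2, −25) − 3·(6, −6, −7) = (8, 20, −4).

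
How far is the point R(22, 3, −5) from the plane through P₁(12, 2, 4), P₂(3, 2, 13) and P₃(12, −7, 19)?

8/√43

P₁P₂ = (−9, 0, 9) and P₁P₃ = (0, −9, 15), so a normal is n = P₁P₂ × P₁P₃ = (81, 135, 81).
Then n·(22, 3, −5) − 1566 = 216.
|n| = √(6561 + 18225 + 6561) = 27√43, so the distance is |216|/(27√43) = 8/√43.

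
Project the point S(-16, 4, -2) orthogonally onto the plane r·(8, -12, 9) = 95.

n = (8, -12, 9), |n|² = 289, and n·S − 95 = -289.
t = -289/289 = -1, so the foot is S − t·n = (-16, 4, -2) − (-1)·(8, -12, 9) = (-8, -8, 7).

(-8, -8, 7)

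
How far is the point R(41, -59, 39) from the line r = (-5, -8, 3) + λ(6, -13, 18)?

2√313

Direction vector d = (6, -13, 18).
AP = (46, -51, 36), and AP × d = (-450, -612, -292).
|AP × d|² = 662308 and |d|² = 529, so the distance is √(662308/529) = √1252 = 2√313.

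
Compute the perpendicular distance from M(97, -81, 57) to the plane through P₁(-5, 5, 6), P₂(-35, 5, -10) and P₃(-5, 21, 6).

P₁P₂ = (-30, 0, -16) and P₁P₃ = (0, 16, 0), so a normal is n = P₁P₂ × P₁P₃ = (256, 0, -480).
Then n·(97, -81, 57) - (-4160) = 1632.
|n| = √(65536 + 0 + 230400) = 544, so the distance is |1632|/544 = 3.

3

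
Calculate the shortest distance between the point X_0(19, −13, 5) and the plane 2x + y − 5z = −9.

9/√30

Normal vector n = (2, 1, −5), and n·(19, −13, 5) − (−9) = 9.
|n| = √(4 + 1 + 25) = √30, so the distance is |9|/√30 = 3√30/10.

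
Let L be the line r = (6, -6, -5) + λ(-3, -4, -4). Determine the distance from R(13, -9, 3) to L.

9

Direction vector d = (-3, -4, -4).
AP = (7, -3, 8), and AP × d = (44, 4, -37).
|AP × d|² = 3321 and |d|² = 41, so the distance is √(3321/41) = √81 = 9.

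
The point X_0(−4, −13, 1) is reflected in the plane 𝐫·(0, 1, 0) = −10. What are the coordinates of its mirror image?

(-4, -7, 1)

With n = (0, 1, 0), the signed offset is (n·X_0 − (-10))/|n|² = -3/1 = -3.
X_0' = X_0 − 2t·n = (−4, −13, 1) − (-6)·(0, 1, 0) = (−4, −7, 1).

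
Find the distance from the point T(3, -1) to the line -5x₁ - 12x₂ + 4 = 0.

d = |(-5)·3 + (-12)·(-1) − (-4)| / √(25 + 144) = |1|/13 = 1/13.

1/13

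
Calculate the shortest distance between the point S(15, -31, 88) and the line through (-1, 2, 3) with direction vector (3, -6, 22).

√106

Direction vector d = (3, -6, 22).
AP = (16, -33, 85); AP·d = 2116, |AP|² = 8570, |d|² = 529.
distance² = |AP|² − (AP·d)²/|d|² = 8570 − 4477456/529 = 106, so the distance is √106.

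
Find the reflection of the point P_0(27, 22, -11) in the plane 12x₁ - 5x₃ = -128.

(-45, 22, 19)

n = (12, 0, -5), |n|² = 169, n·P_0 − (-128) = 507, so t = 507/169 = 3.
Foot F = P_0 − 3·n = (-9, 22, 4); the reflection is 2F − P_0 = (-45, 22, 19).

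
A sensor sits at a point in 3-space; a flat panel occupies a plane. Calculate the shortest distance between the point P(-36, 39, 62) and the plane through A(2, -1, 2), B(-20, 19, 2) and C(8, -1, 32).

AB = (-22, 20, 0) and AC = (6, 0, 30), so a normal is n = AB × AC = (600, 660, -120).
d = |600·(-36) + 660·39 + (-120)·62 − 300| / √(360000 + 435600 + 14400) = |-3600| / 900 = 4.

4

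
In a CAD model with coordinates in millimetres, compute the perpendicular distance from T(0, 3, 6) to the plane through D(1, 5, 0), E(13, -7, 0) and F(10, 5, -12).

DE = (12, -12, 0) and DF = (9, 0, -12), so a normal is n = DE × DF = (144, 144, 108).
Then n·(0, 3, 6) - 864 = 216.
|n| = √(20736 + 20736 + 11664) = 36√41, so the distance is |216|/(36√41) = 6/√41.

6/√41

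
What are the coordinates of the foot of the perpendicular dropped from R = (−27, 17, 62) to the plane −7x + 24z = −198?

The perpendicular from R has direction n = (−7, 0, 24): r = (−27, 17, 62) + μ(−7, 0, 24).
Substitute into the plane: n·(R + μn) = -198 gives 1677 + 625μ = -198, so μ = -3.
Foot = (−27, 17, 62) + (-3)·(−7, 0, 24) = (−6, 17, −10).

(-6, 17, -10)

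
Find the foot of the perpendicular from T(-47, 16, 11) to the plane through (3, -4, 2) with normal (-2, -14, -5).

n = (-2, -14, -5), |n|² = 225, and n·T − 40 = -225.
t = -225/225 = -1, so the foot is T − t·n = (-47, 16, 11) − (-1)·(-2, -14, -5) = (-49, 2, 6).

(-49, 2, 6)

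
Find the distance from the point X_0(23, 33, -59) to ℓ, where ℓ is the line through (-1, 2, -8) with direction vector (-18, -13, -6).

Direction vector d = (-18, -13, -6).
AP = (24, 31, -51); AP·d = -529, |AP|² = 4138, |d|² = 529.
distance² = |AP|² − (AP·d)²/|d|² = 4138 − 279841/529 = 3609, so the distance is 3√401.

3√401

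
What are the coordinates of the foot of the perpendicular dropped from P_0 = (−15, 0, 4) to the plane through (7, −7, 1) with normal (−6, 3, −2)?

n = (−6, 3, −2), |n|² = 49, and n·P_0 − (-65) = 147.
t = 147/49 = 3, so the foot is P_0 − t·n = (−15, 0, 4) − 3·(−6, 3, −2) = (3, −9, 10).

(3, -9, 10)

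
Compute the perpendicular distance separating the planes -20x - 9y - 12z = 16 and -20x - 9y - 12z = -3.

19/25

Both planes have normal n = (-20, -9, -12), |n| = 25. Any point on the first plane is at distance |(-3) − 16|/|n| = 19/25 from the second.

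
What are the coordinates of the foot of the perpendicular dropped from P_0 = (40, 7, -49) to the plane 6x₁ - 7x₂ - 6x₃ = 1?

The perpendicular from P_0 has direction n = (6, -7, -6): r = (40, 7, -49) + λ(6, -7, -6).
Substitute into the plane: n·(P_0 + λn) = 1 gives 485 + 121λ = 1, so λ = -4.
Foot = (40, 7, -49) + (-4)·(6, -7, -6) = (16, 35, -25).

(16, 35, -25)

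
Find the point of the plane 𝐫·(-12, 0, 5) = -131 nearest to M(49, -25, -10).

(13, -25, 5)

n = (-12, 0, 5), |n|² = 169, and n·M − (-131) = -507.
t = -507/169 = -3, so the foot is M − t·n = (49, -25, -10) − (-3)·(-12, 0, 5) = (13, -25, 5).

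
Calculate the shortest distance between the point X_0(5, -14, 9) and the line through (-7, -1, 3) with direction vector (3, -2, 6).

3√17

Direction vector d = (3, -2, 6).
AP = (12, -13, 6), and AP × d = (-66, -54, 15).
|AP × d|² = 7497 and |d|² = 49, so the distance is √(7497/49) = √153 = 3√17.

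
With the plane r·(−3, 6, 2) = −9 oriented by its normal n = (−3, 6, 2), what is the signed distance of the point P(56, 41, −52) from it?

n·P − (-9) = -17.
|n| = 7, so the signed distance is -17/7.

-17/7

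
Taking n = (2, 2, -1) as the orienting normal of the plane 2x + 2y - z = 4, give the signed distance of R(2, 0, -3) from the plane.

n·R − 4 = 3.
|n| = 3, so the signed distance is 3/3 = 1.

1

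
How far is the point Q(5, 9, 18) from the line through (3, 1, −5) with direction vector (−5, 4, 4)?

Direction vector d = (−5, 4, 4).
AP = (2, 8, 23); AP·d = 114, |AP|² = 597, |d|² = 57.
distance² = |AP|² − (AP·d)²/|d|² = 597 − 12996/57 = 369, so the distance is 3√41.

3√41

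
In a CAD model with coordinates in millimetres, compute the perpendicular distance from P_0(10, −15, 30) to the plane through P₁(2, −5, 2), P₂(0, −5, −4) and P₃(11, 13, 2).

P₁P₂ = (−2, 0, −6) and P₁P₃ = (9, 18, 0), so a normal is n = P₁P₂ × P₁P₃ = (108, −54, −36).
d = |108·10 + (-54)·(-15) + (-36)·30 − 414| / √(11664 + 2916 + 1296) = |396| / 126 = 22/7.

22/7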